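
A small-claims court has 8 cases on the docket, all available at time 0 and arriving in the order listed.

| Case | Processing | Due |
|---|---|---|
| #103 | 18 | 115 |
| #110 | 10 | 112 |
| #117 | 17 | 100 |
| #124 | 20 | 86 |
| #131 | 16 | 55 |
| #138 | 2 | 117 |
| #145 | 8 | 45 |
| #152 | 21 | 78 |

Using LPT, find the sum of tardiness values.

LPT (decreasing processing time): #152 #124 #103 #117 #131 #110 #145 #138.
#152: 0→21, due 78, tardiness 0
#124: 21→41, due 86, tardiness 0
#103: 41→59, due 115, tardiness 0
#117: 59→76, due 100, tardiness 0
#131: 76→92, due 55, tardiness 37
#110: 92→102, due 112, tardiness 0
#145: 102→110, due 45, tardiness 65
#138: 110→112, due 117, tardiness 0
Sum = 0+0+0+0+37+0+65+0 = 102.

102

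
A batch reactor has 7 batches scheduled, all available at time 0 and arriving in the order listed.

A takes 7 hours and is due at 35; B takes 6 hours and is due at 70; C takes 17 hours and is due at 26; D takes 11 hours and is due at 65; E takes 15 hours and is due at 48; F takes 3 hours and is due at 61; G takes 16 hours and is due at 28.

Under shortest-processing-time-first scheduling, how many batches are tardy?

SPT (increasing processing time): F B A D E G C.
F: 0→3, due 61, tardiness 0
B: 3→9, due 70, tardiness 0
A: 9→16, due 35, tardiness 0
D: 16→27, due 65, tardiness 0
E: 27→42, due 48, tardiness 0
G: 42→58, due 28, tardiness 30
C: 58→75, due 26, tardiness 49
Late batches: 2.

2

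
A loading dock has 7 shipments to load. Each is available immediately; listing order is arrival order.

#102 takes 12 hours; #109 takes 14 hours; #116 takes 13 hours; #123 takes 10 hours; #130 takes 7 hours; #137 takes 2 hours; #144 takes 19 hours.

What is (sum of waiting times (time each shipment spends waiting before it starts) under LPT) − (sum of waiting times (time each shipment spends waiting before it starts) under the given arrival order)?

LPT (decreasing processing time): #144 #109 #116 #102 #123 #130 #137.
#144: waits 0, runs 0→19
#109: waits 19, runs 19→33
#116: waits 33, runs 33→46
#102: waits 46, runs 46→58
#123: waits 58, runs 58→68
#130: waits 68, runs 68→75
#137: waits 75, runs 75→77
Sum = 0+19+33+46+58+68+75 = 299.
FIFO (arrival order): #102 #109 #116 #123 #130 #137 #144.
#102: waits 0, runs 0→12
#109: waits 12, runs 12→26
#116: waits 26, runs 26→39
#123: waits 39, runs 39→49
#130: waits 49, runs 49→56
#137: waits 56, runs 56→58
#144: waits 58, runs 58→77
Sum = 0+12+26+39+49+56+58 = 240.
Difference = 299 − 240 = 59.

59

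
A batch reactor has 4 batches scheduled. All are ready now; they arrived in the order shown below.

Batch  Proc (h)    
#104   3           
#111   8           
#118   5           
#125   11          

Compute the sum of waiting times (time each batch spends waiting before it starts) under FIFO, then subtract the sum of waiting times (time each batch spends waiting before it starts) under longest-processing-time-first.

-24

FIFO (arrival order): #104 #111 #118 #125.
#104: waits 0, runs 0→3
#111: waits 3, runs 3→11
#118: waits 11, runs 11→16
#125: waits 16, runs 16→27
Sum = 0+3+11+16 = 30.
LPT (decreasing processing time): #125 #111 #118 #104.
#125: waits 0, runs 0→11
#111: waits 11, runs 11→19
#118: waits 19, runs 19→24
#104: waits 24, runs 24→27
Sum = 0+11+19+24 = 54.
Difference = 30 − 54 = -24.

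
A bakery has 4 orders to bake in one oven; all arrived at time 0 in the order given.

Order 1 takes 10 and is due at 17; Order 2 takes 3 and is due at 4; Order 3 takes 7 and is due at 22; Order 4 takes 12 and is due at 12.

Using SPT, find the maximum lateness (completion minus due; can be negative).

20

SPT (increasing processing time): Order 2 Order 3 Order 1 Order 4.
Order 2: 0→3, due 4, lateness -1
Order 3: 3→10, due 22, lateness -12
Order 1: 10→20, due 17, lateness 3
Order 4: 20→32, due 12, lateness 20
Maximum = 20.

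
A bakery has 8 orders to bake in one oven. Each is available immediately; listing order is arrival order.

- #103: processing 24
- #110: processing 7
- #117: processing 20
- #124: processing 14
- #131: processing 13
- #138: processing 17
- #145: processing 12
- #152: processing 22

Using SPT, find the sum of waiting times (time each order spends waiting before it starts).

SPT (increasing processing time): #110 #145 #131 #124 #138 #117 #152 #103.
#110: waits 0, runs 0→7
#145: waits 7, runs 7→19
#131: waits 19, runs 19→32
#124: waits 32, runs 32→46
#138: waits 46, runs 46→63
#117: waits 63, runs 63→83
#152: waits 83, runs 83→105
#103: waits 105, runs 105→129
Sum = 0+7+19+32+46+63+83+105 = 355.

355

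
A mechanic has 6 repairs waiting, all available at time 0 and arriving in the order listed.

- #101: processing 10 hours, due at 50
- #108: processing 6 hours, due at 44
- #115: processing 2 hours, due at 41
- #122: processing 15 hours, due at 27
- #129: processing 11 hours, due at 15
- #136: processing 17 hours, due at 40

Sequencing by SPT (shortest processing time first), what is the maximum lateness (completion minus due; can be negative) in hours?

SPT (increasing processing time): #115 #108 #101 #129 #122 #136.
#115: 0→2, due 41, lateness -39
#108: 2→8, due 44, lateness -36
#101: 8→18, due 50, lateness -32
#129: 18→29, due 15, lateness 14
#122: 29→44, due 27, lateness 17
#136: 44→61, due 40, lateness 21
Maximum = 21.

21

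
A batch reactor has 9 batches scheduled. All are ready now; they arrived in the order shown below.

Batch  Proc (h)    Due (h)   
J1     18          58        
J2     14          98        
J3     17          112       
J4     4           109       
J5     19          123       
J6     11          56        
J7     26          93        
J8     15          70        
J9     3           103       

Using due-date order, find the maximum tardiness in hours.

4

EDD (increasing due date): J6 J1 J8 J7 J2 J9 J4 J3 J5.
J6: 0→11, due 56, tardiness 0
J1: 11→29, due 58, tardiness 0
J8: 29→44, due 70, tardiness 0
J7: 44→70, due 93, tardiness 0
J2: 70→84, due 98, tardiness 0
J9: 84→87, due 103, tardiness 0
J4: 87→91, due 109, tardiness 0
J3: 91→108, due 112, tardiness 0
J5: 108→127, due 123, tardiness 4
Maximum = 4.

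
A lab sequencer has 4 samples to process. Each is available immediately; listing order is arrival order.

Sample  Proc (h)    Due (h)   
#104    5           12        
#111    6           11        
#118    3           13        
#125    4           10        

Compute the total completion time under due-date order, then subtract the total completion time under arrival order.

EDD (increasing due date): #125 #111 #104 #118.
#125: 0→4
#111: 4→10
#104: 10→15
#118: 15→18
Sum = 4+10+15+18 = 47.
FIFO (arrival order): #104 #111 #118 #125.
#104: 0→5
#111: 5→11
#118: 11→14
#125: 14→18
Sum = 5+11+14+18 = 48.
Difference = 47 − 48 = -1.

-1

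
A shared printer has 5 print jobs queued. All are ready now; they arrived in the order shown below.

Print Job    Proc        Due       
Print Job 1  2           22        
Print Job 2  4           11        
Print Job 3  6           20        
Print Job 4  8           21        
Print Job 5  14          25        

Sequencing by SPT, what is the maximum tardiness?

9

SPT (increasing processing time): Print Job 1 Print Job 2 Print Job 3 Print Job 4 Print Job 5.
Print Job 1: 0→2, due 22, tardiness 0
Print Job 2: 2→6, due 11, tardiness 0
Print Job 3: 6→12, due 20, tardiness 0
Print Job 4: 12→20, due 21, tardiness 0
Print Job 5: 20→34, due 25, tardiness 9
Maximum = 9.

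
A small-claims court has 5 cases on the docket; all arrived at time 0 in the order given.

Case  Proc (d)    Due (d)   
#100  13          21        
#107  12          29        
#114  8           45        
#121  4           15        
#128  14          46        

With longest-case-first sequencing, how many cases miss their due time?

4

LPT (decreasing processing time): #128 #100 #107 #114 #121.
#128: 0→14, due 46, tardiness 0
#100: 14→27, due 21, tardiness 6
#107: 27→39, due 29, tardiness 10
#114: 39→47, due 45, tardiness 2
#121: 47→51, due 15, tardiness 36
Late cases: 4.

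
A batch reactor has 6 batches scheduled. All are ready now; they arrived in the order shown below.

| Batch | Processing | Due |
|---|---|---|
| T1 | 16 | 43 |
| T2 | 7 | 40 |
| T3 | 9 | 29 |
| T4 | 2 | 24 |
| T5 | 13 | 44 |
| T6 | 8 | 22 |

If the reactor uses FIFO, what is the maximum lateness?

FIFO (arrival order): T1 T2 T3 T4 T5 T6.
T1: 0→16, due 43, lateness -27
T2: 16→23, due 40, lateness -17
T3: 23→32, due 29, lateness 3
T4: 32→34, due 24, lateness 10
T5: 34→47, due 44, lateness 3
T6: 47→55, due 22, lateness 33
Maximum = 33.

33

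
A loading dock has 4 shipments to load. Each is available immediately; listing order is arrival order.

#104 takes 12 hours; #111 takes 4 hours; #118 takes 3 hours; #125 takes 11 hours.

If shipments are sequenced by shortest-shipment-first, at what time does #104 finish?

SPT (increasing processing time): #118 #111 #125 #104.
#118: 0→3
#111: 3→7
#125: 7→18
#104: 18→30

30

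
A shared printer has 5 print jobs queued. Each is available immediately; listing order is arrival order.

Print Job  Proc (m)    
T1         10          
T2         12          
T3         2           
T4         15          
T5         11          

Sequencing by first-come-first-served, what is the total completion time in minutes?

145

FIFO (arrival order): T1 T2 T3 T4 T5.
T1: 0→10
T2: 10→22
T3: 22→24
T4: 24→39
T5: 39→50
Sum = 10+22+24+39+50 = 145.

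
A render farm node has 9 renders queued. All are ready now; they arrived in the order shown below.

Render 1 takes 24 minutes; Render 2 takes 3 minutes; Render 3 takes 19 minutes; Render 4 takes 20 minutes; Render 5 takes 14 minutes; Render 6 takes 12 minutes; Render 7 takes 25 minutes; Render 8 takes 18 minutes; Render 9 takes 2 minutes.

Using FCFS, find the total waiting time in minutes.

587

FIFO (arrival order): Render 1 Render 2 Render 3 Render 4 Render 5 Render 6 Render 7 Render 8 Render 9.
Render 1: waits 0, runs 0→24
Render 2: waits 24, runs 24→27
Render 3: waits 27, runs 27→46
Render 4: waits 46, runs 46→66
Render 5: waits 66, runs 66→80
Render 6: waits 80, runs 80→92
Render 7: waits 92, runs 92→117
Render 8: waits 117, runs 117→135
Render 9: waits 135, runs 135→137
Sum = 0+24+27+46+66+80+92+117+135 = 587.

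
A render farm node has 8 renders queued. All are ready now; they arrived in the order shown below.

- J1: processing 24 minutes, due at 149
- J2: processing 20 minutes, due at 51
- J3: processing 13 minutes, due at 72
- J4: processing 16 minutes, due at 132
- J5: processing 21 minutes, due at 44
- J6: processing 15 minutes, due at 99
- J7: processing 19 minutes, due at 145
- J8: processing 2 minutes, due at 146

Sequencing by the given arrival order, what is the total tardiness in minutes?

FIFO (arrival order): J1 J2 J3 J4 J5 J6 J7 J8.
J1: 0→24, due 149, tardiness 0
J2: 24→44, due 51, tardiness 0
J3: 44→57, due 72, tardiness 0
J4: 57→73, due 132, tardiness 0
J5: 73→94, due 44, tardiness 50
J6: 94→109, due 99, tardiness 10
J7: 109→128, due 145, tardiness 0
J8: 128→130, due 146, tardiness 0
Sum = 0+0+0+0+50+10+0+0 = 60.

60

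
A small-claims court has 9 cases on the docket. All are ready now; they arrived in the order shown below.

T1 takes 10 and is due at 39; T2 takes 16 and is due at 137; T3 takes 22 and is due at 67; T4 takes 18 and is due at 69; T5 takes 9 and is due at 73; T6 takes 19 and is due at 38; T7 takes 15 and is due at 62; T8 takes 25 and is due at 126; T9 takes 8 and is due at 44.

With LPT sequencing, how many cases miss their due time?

6

LPT (decreasing processing time): T8 T3 T6 T4 T2 T7 T1 T5 T9.
T8: 0→25, due 126, tardiness 0
T3: 25→47, due 67, tardiness 0
T6: 47→66, due 38, tardiness 28
T4: 66→84, due 69, tardiness 15
T2: 84→100, due 137, tardiness 0
T7: 100→115, due 62, tardiness 53
T1: 115→125, due 39, tardiness 86
T5: 125→134, due 73, tardiness 61
T9: 134→142, due 44, tardiness 98
Late cases: 6.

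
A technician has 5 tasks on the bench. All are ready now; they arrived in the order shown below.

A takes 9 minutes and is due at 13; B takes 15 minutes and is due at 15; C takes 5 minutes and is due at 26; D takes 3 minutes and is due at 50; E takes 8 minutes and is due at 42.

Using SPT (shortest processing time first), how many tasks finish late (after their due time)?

2

SPT (increasing processing time): D C E A B.
D: 0→3, due 50, tardiness 0
C: 3→8, due 26, tardiness 0
E: 8→16, due 42, tardiness 0
A: 16→25, due 13, tardiness 12
B: 25→40, due 15, tardiness 25
Late tasks: 2.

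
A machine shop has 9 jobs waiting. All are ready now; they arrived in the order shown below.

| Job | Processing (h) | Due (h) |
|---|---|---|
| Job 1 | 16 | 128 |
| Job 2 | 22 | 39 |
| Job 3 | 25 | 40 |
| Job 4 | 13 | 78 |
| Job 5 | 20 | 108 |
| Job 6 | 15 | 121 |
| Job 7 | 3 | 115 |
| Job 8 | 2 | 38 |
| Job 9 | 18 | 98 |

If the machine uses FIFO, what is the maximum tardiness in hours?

FIFO (arrival order): Job 1 Job 2 Job 3 Job 4 Job 5 Job 6 Job 7 Job 8 Job 9.
Job 1: 0→16, due 128, tardiness 0
Job 2: 16→38, due 39, tardiness 0
Job 3: 38→63, due 40, tardiness 23
Job 4: 63→76, due 78, tardiness 0
Job 5: 76→96, due 108, tardiness 0
Job 6: 96→111, due 121, tardiness 0
Job 7: 111→114, due 115, tardiness 0
Job 8: 114→116, due 38, tardiness 78
Job 9: 116→134, due 98, tardiness 36
Maximum = 78.

78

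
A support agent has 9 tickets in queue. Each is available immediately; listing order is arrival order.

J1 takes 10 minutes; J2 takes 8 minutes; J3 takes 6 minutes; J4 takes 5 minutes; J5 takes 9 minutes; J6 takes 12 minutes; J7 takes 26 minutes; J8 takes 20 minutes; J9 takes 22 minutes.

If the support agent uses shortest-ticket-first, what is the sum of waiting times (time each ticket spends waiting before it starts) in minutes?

SPT (increasing processing time): J4 J3 J2 J5 J1 J6 J8 J9 J7.
J4: waits 0, runs 0→5
J3: waits 5, runs 5→11
J2: waits 11, runs 11→19
J5: waits 19, runs 19→28
J1: waits 28, runs 28→38
J6: waits 38, runs 38→50
J8: waits 50, runs 50→70
J9: waits 70, runs 70→92
J7: waits 92, runs 92→118
Sum = 0+5+11+19+28+38+50+70+92 = 313.

313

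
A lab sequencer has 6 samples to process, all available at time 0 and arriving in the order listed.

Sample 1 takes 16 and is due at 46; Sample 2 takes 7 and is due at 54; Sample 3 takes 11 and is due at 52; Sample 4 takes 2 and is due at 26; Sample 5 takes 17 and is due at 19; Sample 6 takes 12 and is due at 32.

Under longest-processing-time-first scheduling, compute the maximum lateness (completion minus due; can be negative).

LPT (decreasing processing time): Sample 5 Sample 1 Sample 6 Sample 3 Sample 2 Sample 4.
Sample 5: 0→17, due 19, lateness -2
Sample 1: 17→33, due 46, lateness -13
Sample 6: 33→45, due 32, lateness 13
Sample 3: 45→56, due 52, lateness 4
Sample 2: 56→63, due 54, lateness 9
Sample 4: 63→65, due 26, lateness 39
Maximum = 39.

39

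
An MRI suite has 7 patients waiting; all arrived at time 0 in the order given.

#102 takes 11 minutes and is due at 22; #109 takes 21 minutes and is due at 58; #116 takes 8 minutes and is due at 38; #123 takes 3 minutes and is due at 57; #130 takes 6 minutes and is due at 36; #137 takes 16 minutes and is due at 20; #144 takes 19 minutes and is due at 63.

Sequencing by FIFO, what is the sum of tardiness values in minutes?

FIFO (arrival order): #102 #109 #116 #123 #130 #137 #144.
#102: 0→11, due 22, tardiness 0
#109: 11→32, due 58, tardiness 0
#116: 32→40, due 38, tardiness 2
#123: 40→43, due 57, tardiness 0
#130: 43→49, due 36, tardiness 13
#137: 49→65, due 20, tardiness 45
#144: 65→84, due 63, tardiness 21
Sum = 0+0+2+0+13+45+21 = 81.

81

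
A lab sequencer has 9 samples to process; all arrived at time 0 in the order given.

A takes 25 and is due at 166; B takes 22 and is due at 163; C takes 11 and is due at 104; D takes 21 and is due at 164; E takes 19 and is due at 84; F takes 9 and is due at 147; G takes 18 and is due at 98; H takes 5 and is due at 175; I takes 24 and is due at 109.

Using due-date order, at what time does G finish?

EDD (increasing due date): E G C I F B D A H.
E: 0→19
G: 19→37

37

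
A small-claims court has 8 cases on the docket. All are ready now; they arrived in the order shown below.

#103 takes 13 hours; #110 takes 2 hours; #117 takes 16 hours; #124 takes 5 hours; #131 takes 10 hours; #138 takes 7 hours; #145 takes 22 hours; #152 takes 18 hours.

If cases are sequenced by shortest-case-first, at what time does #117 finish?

53

SPT (increasing processing time): #110 #124 #138 #131 #103 #117 #152 #145.
#110: 0→2
#124: 2→7
#138: 7→14
#131: 14→24
#103: 24→37
#117: 37→53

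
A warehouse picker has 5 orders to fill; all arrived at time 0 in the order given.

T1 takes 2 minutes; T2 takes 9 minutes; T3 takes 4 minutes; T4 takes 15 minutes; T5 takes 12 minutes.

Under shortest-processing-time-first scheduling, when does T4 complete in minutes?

SPT (increasing processing time): T1 T3 T2 T5 T4.
T1: 0→2
T3: 2→6
T2: 6→15
T5: 15→27
T4: 27→42

42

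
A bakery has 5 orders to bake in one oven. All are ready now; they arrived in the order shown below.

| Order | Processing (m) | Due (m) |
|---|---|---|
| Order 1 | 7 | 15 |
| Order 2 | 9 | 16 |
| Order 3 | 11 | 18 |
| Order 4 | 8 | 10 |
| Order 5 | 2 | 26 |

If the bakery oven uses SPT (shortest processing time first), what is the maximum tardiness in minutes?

SPT (increasing processing time): Order 5 Order 1 Order 4 Order 2 Order 3.
Order 5: 0→2, due 26, tardiness 0
Order 1: 2→9, due 15, tardiness 0
Order 4: 9→17, due 10, tardiness 7
Order 2: 17→26, due 16, tardiness 10
Order 3: 26→37, due 18, tardiness 19
Maximum = 19.

19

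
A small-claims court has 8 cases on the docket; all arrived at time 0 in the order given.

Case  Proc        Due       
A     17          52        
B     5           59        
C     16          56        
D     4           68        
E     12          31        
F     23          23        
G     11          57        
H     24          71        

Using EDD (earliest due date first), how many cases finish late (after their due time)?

6

EDD (increasing due date): F E A C G B D H.
F: 0→23, due 23, tardiness 0
E: 23→35, due 31, tardiness 4
A: 35→52, due 52, tardiness 0
C: 52→68, due 56, tardiness 12
G: 68→79, due 57, tardiness 22
B: 79→84, due 59, tardiness 25
D: 84→88, due 68, tardiness 20
H: 88→112, due 71, tardiness 41
Late cases: 6.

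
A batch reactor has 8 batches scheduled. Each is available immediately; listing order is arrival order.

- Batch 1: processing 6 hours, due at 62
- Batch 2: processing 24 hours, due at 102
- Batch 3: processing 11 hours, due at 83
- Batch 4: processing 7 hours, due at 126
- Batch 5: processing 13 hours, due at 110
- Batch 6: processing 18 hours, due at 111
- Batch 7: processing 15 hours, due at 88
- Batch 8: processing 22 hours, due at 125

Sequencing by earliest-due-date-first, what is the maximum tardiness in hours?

0

EDD (increasing due date): Batch 1 Batch 3 Batch 7 Batch 2 Batch 5 Batch 6 Batch 8 Batch 4.
Batch 1: 0→6, due 62, tardiness 0
Batch 3: 6→17, due 83, tardiness 0
Batch 7: 17→32, due 88, tardiness 0
Batch 2: 32→56, due 102, tardiness 0
Batch 5: 56→69, due 110, tardiness 0
Batch 6: 69→87, due 111, tardiness 0
Batch 8: 87→109, due 125, tardiness 0
Batch 4: 109→116, due 126, tardiness 0
Maximum = 0.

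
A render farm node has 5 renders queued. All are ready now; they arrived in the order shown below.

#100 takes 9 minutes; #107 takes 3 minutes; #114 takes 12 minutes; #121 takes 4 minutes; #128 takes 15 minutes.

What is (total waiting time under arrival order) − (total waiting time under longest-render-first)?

FIFO (arrival order): #100 #107 #114 #121 #128.
#100: waits 0, runs 0→9
#107: waits 9, runs 9→12
#114: waits 12, runs 12→24
#121: waits 24, runs 24→28
#128: waits 28, runs 28→43
Sum = 0+9+12+24+28 = 73.
LPT (decreasing processing time): #128 #114 #100 #121 #107.
#128: waits 0, runs 0→15
#114: waits 15, runs 15→27
#100: waits 27, runs 27→36
#121: waits 36, runs 36→40
#107: waits 40, runs 40→43
Sum = 0+15+27+36+40 = 118.
Difference = 73 − 118 = -45.

-45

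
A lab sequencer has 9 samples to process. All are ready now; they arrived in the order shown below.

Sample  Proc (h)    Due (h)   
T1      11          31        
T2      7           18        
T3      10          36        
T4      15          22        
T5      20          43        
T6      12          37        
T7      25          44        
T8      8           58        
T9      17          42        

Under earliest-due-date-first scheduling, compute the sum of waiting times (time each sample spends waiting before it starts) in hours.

EDD (increasing due date): T2 T4 T1 T3 T6 T9 T5 T7 T8.
T2: waits 0, runs 0→7
T4: waits 7, runs 7→22
T1: waits 22, runs 22→33
T3: waits 33, runs 33→43
T6: waits 43, runs 43→55
T9: waits 55, runs 55→72
T5: waits 72, runs 72→92
T7: waits 92, runs 92→117
T8: waits 117, runs 117→125
Sum = 0+7+22+33+43+55+72+92+117 = 441.

441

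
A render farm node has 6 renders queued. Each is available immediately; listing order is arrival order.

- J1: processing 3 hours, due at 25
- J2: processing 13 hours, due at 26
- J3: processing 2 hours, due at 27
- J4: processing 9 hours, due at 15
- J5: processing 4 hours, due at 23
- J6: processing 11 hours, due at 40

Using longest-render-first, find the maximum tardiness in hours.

LPT (decreasing processing time): J2 J6 J4 J5 J1 J3.
J2: 0→13, due 26, tardiness 0
J6: 13→24, due 40, tardiness 0
J4: 24→33, due 15, tardiness 18
J5: 33→37, due 23, tardiness 14
J1: 37→40, due 25, tardiness 15
J3: 40→42, due 27, tardiness 15
Maximum = 18.

18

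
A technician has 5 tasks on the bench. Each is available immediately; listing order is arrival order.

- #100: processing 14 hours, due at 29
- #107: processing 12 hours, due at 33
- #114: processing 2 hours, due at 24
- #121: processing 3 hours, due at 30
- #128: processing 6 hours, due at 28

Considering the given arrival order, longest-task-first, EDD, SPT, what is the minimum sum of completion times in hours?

78

FIFO (arrival order): #100 #107 #114 #121 #128.
#100: 0→14
#107: 14→26
#114: 26→28
#121: 28→31
#128: 31→37
Sum = 14+26+28+31+37 = 136.
LPT (decreasing processing time): #100 #107 #128 #121 #114.
#100: 0→14
#107: 14→26
#128: 26→32
#121: 32→35
#114: 35→37
Sum = 14+26+32+35+37 = 144.
EDD (increasing due date): #114 #128 #100 #121 #107.
#114: 0→2
#128: 2→8
#100: 8→22
#121: 22→25
#107: 25→37
Sum = 2+8+22+25+37 = 94.
SPT (increasing processing time): #114 #121 #128 #107 #100.
#114: 0→2
#121: 2→5
#128: 5→11
#107: 11→23
#100: 23→37
Sum = 2+5+11+23+37 = 78.
FIFO 136, LPT 144, EDD 94, SPT 78 → minimum 78.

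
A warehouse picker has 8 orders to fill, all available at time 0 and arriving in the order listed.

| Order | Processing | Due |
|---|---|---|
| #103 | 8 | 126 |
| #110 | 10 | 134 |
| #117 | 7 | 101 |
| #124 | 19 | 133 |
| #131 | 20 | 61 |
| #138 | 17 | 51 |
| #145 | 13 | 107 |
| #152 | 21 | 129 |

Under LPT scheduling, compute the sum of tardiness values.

LPT (decreasing processing time): #152 #131 #124 #138 #145 #110 #103 #117.
#152: 0→21, due 129, tardiness 0
#131: 21→41, due 61, tardiness 0
#124: 41→60, due 133, tardiness 0
#138: 60→77, due 51, tardiness 26
#145: 77→90, due 107, tardiness 0
#110: 90→100, due 134, tardiness 0
#103: 100→108, due 126, tardiness 0
#117: 108→115, due 101, tardiness 14
Sum = 0+0+0+26+0+0+0+14 = 40.

40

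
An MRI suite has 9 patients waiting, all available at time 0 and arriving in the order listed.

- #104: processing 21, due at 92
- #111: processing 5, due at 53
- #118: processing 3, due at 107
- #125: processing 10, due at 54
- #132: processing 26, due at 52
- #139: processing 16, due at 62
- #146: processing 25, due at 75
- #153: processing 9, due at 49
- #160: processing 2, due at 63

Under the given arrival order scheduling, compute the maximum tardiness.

FIFO (arrival order): #104 #111 #118 #125 #132 #139 #146 #153 #160.
#104: 0→21, due 92, tardiness 0
#111: 21→26, due 53, tardiness 0
#118: 26→29, due 107, tardiness 0
#125: 29→39, due 54, tardiness 0
#132: 39→65, due 52, tardiness 13
#139: 65→81, due 62, tardiness 19
#146: 81→106, due 75, tardiness 31
#153: 106→115, due 49, tardiness 66
#160: 115→117, due 63, tardiness 54
Maximum = 66.

66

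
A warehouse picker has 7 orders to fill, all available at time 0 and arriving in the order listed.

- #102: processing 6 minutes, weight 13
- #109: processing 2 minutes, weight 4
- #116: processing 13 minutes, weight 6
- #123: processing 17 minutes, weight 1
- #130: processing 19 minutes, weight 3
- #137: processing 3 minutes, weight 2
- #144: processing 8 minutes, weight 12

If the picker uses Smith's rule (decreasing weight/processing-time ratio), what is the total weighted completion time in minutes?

WSPT (decreasing weight/processing-time ratio): #102 #109 #144 #137 #116 #130 #123.
#102: finishes 6, weight 13, w·C = 78
#109: finishes 8, weight 4, w·C = 32
#144: finishes 16, weight 12, w·C = 192
#137: finishes 19, weight 2, w·C = 38
#116: finishes 32, weight 6, w·C = 192
#130: finishes 51, weight 3, w·C = 153
#123: finishes 68, weight 1, w·C = 68
Sum = 78+32+192+38+192+153+68 = 753.

753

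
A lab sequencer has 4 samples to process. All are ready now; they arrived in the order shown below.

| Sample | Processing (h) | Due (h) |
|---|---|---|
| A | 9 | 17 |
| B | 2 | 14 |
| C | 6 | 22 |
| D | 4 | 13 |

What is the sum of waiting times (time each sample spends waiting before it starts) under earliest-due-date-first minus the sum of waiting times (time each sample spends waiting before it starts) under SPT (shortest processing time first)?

EDD (increasing due date): D B A C.
D: waits 0, runs 0→4
B: waits 4, runs 4→6
A: waits 6, runs 6→15
C: waits 15, runs 15→21
Sum = 0+4+6+15 = 25.
SPT (increasing processing time): B D C A.
B: waits 0, runs 0→2
D: waits 2, runs 2→6
C: waits 6, runs 6→12
A: waits 12, runs 12→21
Sum = 0+2+6+12 = 20.
Difference = 25 − 20 = 5.

5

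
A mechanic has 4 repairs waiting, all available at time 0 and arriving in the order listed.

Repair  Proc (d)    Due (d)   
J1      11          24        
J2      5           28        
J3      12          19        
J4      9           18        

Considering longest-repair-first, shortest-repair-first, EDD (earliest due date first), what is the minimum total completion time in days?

LPT (decreasing processing time): J3 J1 J4 J2.
J3: 0→12
J1: 12→23
J4: 23→32
J2: 32→37
Sum = 12+23+32+37 = 104.
SPT (increasing processing time): J2 J4 J1 J3.
J2: 0→5
J4: 5→14
J1: 14→25
J3: 25→37
Sum = 5+14+25+37 = 81.
EDD (increasing due date): J4 J3 J1 J2.
J4: 0→9
J3: 9→21
J1: 21→32
J2: 32→37
Sum = 9+21+32+37 = 99.
LPT 104, SPT 81, EDD 99 → minimum 81.

81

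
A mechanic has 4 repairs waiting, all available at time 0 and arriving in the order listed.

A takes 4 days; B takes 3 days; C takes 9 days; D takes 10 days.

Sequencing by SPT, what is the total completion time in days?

52

SPT (increasing processing time): B A C D.
B: 0→3
A: 3→7
C: 7→16
D: 16→26
Sum = 3+7+16+26 = 52.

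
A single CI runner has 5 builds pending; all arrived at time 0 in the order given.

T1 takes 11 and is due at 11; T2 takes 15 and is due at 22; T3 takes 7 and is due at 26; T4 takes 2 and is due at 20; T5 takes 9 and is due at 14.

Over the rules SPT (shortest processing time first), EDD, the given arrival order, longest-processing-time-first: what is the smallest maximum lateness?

18

SPT (increasing processing time): T4 T3 T5 T1 T2.
T4: 0→2, due 20, lateness -18
T3: 2→9, due 26, lateness -17
T5: 9→18, due 14, lateness 4
T1: 18→29, due 11, lateness 18
T2: 29→44, due 22, lateness 22
Maximum = 22.
EDD (increasing due date): T1 T5 T4 T2 T3.
T1: 0→11, due 11, lateness 0
T5: 11→20, due 14, lateness 6
T4: 20→22, due 20, lateness 2
T2: 22→37, due 22, lateness 15
T3: 37→44, due 26, lateness 18
Maximum = 18.
FIFO (arrival order): T1 T2 T3 T4 T5.
T1: 0→11, due 11, lateness 0
T2: 11→26, due 22, lateness 4
T3: 26→33, due 26, lateness 7
T4: 33→35, due 20, lateness 15
T5: 35→44, due 14, lateness 30
Maximum = 30.
LPT (decreasing processing time): T2 T1 T5 T3 T4.
T2: 0→15, due 22, lateness -7
T1: 15→26, due 11, lateness 15
T5: 26→35, due 14, lateness 21
T3: 35→42, due 26, lateness 16
T4: 42→44, due 20, lateness 24
Maximum = 24.
SPT 22, EDD 18, FIFO 30, LPT 24 → minimum 18.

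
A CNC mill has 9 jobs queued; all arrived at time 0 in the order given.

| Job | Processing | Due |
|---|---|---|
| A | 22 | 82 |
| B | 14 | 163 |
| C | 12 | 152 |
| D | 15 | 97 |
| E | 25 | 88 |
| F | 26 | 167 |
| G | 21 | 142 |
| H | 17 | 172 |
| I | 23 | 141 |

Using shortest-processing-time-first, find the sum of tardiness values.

SPT (increasing processing time): C B D H G A I E F.
C: 0→12, due 152, tardiness 0
B: 12→26, due 163, tardiness 0
D: 26→41, due 97, tardiness 0
H: 41→58, due 172, tardiness 0
G: 58→79, due 142, tardiness 0
A: 79→101, due 82, tardiness 19
I: 101→124, due 141, tardiness 0
E: 124→149, due 88, tardiness 61
F: 149→175, due 167, tardiness 8
Sum = 0+0+0+0+0+19+0+61+8 = 88.

88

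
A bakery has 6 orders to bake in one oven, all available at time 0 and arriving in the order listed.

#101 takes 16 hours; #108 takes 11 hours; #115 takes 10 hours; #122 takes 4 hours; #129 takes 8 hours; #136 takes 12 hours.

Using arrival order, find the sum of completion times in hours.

FIFO (arrival order): #101 #108 #115 #122 #129 #136.
#101: 0→16
#108: 16→27
#115: 27→37
#122: 37→41
#129: 41→49
#136: 49→61
Sum = 16+27+37+41+49+61 = 231.

231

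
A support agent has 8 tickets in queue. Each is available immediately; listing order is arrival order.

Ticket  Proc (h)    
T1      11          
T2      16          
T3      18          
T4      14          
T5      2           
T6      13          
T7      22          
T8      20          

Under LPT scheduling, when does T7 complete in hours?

LPT (decreasing processing time): T7 T8 T3 T2 T4 T6 T1 T5.
T7: 0→22

22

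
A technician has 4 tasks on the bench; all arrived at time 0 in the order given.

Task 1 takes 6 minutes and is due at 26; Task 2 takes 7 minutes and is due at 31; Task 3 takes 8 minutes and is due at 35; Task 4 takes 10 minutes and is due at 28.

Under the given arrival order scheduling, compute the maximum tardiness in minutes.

3

FIFO (arrival order): Task 1 Task 2 Task 3 Task 4.
Task 1: 0→6, due 26, tardiness 0
Task 2: 6→13, due 31, tardiness 0
Task 3: 13→21, due 35, tardiness 0
Task 4: 21→31, due 28, tardiness 3
Maximum = 3.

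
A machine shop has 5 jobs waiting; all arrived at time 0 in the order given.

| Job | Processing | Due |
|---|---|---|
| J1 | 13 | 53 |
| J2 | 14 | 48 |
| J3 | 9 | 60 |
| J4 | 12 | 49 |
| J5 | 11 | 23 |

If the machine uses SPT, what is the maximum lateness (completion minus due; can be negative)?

11

SPT (increasing processing time): J3 J5 J4 J1 J2.
J3: 0→9, due 60, lateness -51
J5: 9→20, due 23, lateness -3
J4: 20→32, due 49, lateness -17
J1: 32→45, due 53, lateness -8
J2: 45→59, due 48, lateness 11
Maximum = 11.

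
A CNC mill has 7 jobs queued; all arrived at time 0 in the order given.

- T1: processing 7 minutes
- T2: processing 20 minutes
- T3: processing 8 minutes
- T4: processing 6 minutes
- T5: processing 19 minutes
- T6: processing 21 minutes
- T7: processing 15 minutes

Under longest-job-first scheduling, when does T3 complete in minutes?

83

LPT (decreasing processing time): T6 T2 T5 T7 T3 T1 T4.
T6: 0→21
T2: 21→41
T5: 41→60
T7: 60→75
T3: 75→83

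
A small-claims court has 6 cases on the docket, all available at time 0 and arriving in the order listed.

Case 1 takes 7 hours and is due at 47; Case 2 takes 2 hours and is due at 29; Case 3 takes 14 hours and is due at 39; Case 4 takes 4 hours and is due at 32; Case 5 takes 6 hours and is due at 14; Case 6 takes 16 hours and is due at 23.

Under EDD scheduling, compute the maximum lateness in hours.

3

EDD (increasing due date): Case 5 Case 6 Case 2 Case 4 Case 3 Case 1.
Case 5: 0→6, due 14, lateness -8
Case 6: 6→22, due 23, lateness -1
Case 2: 22→24, due 29, lateness -5
Case 4: 24→28, due 32, lateness -4
Case 3: 28→42, due 39, lateness 3
Case 1: 42→49, due 47, lateness 2
Maximum = 3.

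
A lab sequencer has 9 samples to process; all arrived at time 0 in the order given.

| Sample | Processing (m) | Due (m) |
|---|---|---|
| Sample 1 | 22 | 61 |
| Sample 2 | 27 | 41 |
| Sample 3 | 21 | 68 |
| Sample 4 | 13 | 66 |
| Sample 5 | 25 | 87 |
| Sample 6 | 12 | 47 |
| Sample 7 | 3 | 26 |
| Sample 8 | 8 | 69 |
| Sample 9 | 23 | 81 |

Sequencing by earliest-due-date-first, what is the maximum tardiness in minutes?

EDD (increasing due date): Sample 7 Sample 2 Sample 6 Sample 1 Sample 4 Sample 3 Sample 8 Sample 9 Sample 5.
Sample 7: 0→3, due 26, tardiness 0
Sample 2: 3→30, due 41, tardiness 0
Sample 6: 30→42, due 47, tardiness 0
Sample 1: 42→64, due 61, tardiness 3
Sample 4: 64→77, due 66, tardiness 11
Sample 3: 77→98, due 68, tardiness 30
Sample 8: 98→106, due 69, tardiness 37
Sample 9: 106→129, due 81, tardiness 48
Sample 5: 129→154, due 87, tardiness 67
Maximum = 67.

67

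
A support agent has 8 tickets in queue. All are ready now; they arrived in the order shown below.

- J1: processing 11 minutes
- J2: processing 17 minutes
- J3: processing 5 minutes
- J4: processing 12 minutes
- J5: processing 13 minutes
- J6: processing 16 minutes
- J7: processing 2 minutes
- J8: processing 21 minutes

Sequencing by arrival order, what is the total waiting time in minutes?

FIFO (arrival order): J1 J2 J3 J4 J5 J6 J7 J8.
J1: waits 0, runs 0→11
J2: waits 11, runs 11→28
J3: waits 28, runs 28→33
J4: waits 33, runs 33→45
J5: waits 45, runs 45→58
J6: waits 58, runs 58→74
J7: waits 74, runs 74→76
J8: waits 76, runs 76→97
Sum = 0+11+28+33+45+58+74+76 = 325.

325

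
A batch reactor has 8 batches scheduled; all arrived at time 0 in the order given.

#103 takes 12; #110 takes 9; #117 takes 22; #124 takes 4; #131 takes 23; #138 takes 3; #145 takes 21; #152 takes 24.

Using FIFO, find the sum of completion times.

FIFO (arrival order): #103 #110 #117 #124 #131 #138 #145 #152.
#103: 0→12
#110: 12→21
#117: 21→43
#124: 43→47
#131: 47→70
#138: 70→73
#145: 73→94
#152: 94→118
Sum = 12+21+43+47+70+73+94+118 = 478.

478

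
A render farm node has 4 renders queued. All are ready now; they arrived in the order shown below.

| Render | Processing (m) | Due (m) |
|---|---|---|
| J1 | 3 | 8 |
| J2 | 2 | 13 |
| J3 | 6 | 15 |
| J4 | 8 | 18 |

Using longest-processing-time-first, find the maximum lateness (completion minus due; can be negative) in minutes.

LPT (decreasing processing time): J4 J3 J1 J2.
J4: 0→8, due 18, lateness -10
J3: 8→14, due 15, lateness -1
J1: 14→17, due 8, lateness 9
J2: 17→19, due 13, lateness 6
Maximum = 9.

9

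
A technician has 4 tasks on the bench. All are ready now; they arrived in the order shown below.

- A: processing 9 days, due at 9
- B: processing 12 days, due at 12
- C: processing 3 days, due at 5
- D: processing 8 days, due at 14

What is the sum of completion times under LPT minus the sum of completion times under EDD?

23

LPT (decreasing processing time): B A D C.
B: 0→12
A: 12→21
D: 21→29
C: 29→32
Sum = 12+21+29+32 = 94.
EDD (increasing due date): C A B D.
C: 0→3
A: 3→12
B: 12→24
D: 24→32
Sum = 3+12+24+32 = 71.
Difference = 94 − 71 = 23.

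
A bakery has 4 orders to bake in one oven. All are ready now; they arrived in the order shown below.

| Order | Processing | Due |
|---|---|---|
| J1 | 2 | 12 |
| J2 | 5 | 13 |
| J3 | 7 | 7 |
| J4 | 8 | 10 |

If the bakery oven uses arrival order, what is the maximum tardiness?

12

FIFO (arrival order): J1 J2 J3 J4.
J1: 0→2, due 12, tardiness 0
J2: 2→7, due 13, tardiness 0
J3: 7→14, due 7, tardiness 7
J4: 14→22, due 10, tardiness 12
Maximum = 12.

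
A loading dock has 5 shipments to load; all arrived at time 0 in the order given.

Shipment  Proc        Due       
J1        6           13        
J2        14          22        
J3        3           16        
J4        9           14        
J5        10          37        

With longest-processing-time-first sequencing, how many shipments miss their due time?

3

LPT (decreasing processing time): J2 J5 J4 J1 J3.
J2: 0→14, due 22, tardiness 0
J5: 14→24, due 37, tardiness 0
J4: 24→33, due 14, tardiness 19
J1: 33→39, due 13, tardiness 26
J3: 39→42, due 16, tardiness 26
Late shipments: 3.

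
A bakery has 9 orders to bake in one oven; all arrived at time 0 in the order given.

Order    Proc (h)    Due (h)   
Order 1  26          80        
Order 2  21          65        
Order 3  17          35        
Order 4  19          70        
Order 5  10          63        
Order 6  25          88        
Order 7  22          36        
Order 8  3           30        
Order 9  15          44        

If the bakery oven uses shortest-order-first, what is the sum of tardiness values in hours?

223

SPT (increasing processing time): Order 8 Order 5 Order 9 Order 3 Order 4 Order 2 Order 7 Order 6 Order 1.
Order 8: 0→3, due 30, tardiness 0
Order 5: 3→13, due 63, tardiness 0
Order 9: 13→28, due 44, tardiness 0
Order 3: 28→45, due 35, tardiness 10
Order 4: 45→64, due 70, tardiness 0
Order 2: 64→85, due 65, tardiness 20
Order 7: 85→107, due 36, tardiness 71
Order 6: 107→132, due 88, tardiness 44
Order 1: 132→158, due 80, tardiness 78
Sum = 0+0+0+10+0+20+71+44+78 = 223.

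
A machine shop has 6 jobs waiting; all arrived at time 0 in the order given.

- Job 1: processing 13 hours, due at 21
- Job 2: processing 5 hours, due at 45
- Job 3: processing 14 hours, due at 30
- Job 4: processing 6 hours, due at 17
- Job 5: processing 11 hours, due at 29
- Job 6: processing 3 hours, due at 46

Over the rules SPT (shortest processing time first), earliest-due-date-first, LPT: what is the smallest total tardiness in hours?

25

SPT (increasing processing time): Job 6 Job 2 Job 4 Job 5 Job 1 Job 3.
Job 6: 0→3, due 46, tardiness 0
Job 2: 3→8, due 45, tardiness 0
Job 4: 8→14, due 17, tardiness 0
Job 5: 14→25, due 29, tardiness 0
Job 1: 25→38, due 21, tardiness 17
Job 3: 38→52, due 30, tardiness 22
Sum = 0+0+0+0+17+22 = 39.
EDD (increasing due date): Job 4 Job 1 Job 5 Job 3 Job 2 Job 6.
Job 4: 0→6, due 17, tardiness 0
Job 1: 6→19, due 21, tardiness 0
Job 5: 19→30, due 29, tardiness 1
Job 3: 30→44, due 30, tardiness 14
Job 2: 44→49, due 45, tardiness 4
Job 6: 49→52, due 46, tardiness 6
Sum = 0+0+1+14+4+6 = 25.
LPT (decreasing processing time): Job 3 Job 1 Job 5 Job 4 Job 2 Job 6.
Job 3: 0→14, due 30, tardiness 0
Job 1: 14→27, due 21, tardiness 6
Job 5: 27→38, due 29, tardiness 9
Job 4: 38→44, due 17, tardiness 27
Job 2: 44→49, due 45, tardiness 4
Job 6: 49→52, due 46, tardiness 6
Sum = 0+6+9+27+4+6 = 52.
SPT 39, EDD 25, LPT 52 → minimum 25.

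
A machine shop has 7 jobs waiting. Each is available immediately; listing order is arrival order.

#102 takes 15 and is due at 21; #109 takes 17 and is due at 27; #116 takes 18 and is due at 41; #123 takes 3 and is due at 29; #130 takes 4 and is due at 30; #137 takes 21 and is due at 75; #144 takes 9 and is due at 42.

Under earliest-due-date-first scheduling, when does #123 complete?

EDD (increasing due date): #102 #109 #123 #130 #116 #144 #137.
#102: 0→15
#109: 15→32
#123: 32→35

35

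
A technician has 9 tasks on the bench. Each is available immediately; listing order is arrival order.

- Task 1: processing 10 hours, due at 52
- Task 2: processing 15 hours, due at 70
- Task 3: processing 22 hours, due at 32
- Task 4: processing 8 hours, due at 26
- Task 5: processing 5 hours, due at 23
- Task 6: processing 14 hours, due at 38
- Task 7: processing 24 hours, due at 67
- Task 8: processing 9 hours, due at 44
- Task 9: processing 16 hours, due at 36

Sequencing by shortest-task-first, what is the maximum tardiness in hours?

SPT (increasing processing time): Task 5 Task 4 Task 8 Task 1 Task 6 Task 2 Task 9 Task 3 Task 7.
Task 5: 0→5, due 23, tardiness 0
Task 4: 5→13, due 26, tardiness 0
Task 8: 13→22, due 44, tardiness 0
Task 1: 22→32, due 52, tardiness 0
Task 6: 32→46, due 38, tardiness 8
Task 2: 46→61, due 70, tardiness 0
Task 9: 61→77, due 36, tardiness 41
Task 3: 77→99, due 32, tardiness 67
Task 7: 99→123, due 67, tardiness 56
Maximum = 67.

67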